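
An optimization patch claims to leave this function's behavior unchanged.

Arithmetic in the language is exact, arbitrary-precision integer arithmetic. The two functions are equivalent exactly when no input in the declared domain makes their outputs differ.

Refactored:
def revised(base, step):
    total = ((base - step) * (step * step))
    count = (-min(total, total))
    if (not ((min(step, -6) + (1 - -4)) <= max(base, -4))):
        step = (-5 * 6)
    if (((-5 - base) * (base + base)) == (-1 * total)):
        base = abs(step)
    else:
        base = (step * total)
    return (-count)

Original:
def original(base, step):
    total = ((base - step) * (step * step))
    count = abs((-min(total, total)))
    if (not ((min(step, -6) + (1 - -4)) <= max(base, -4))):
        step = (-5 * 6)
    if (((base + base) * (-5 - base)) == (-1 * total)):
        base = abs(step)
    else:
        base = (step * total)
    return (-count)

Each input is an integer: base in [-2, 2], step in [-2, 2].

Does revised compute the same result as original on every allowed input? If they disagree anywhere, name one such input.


Take base=-1, step=-2.
original: total=4, then count=4, then (not ((min(step, -6) + (1 - -4)) <= max(base, -4))) is false, then (((base + base) * (-5 - base)) == (-1 * total)) is false, then base=-8, then returns -4
revised: total=4, then count=-4, then (not ((min(step, -6) + (1 - -4)) <= max(base, -4))) is false, then (((-5 - base) * (base + base)) == (-1 * total)) is false, then base=-8, then returns 4
-4 and 4 differ, so these are not the same function on this domain.
verdict: not equivalent; witness: base=-1, step=-2


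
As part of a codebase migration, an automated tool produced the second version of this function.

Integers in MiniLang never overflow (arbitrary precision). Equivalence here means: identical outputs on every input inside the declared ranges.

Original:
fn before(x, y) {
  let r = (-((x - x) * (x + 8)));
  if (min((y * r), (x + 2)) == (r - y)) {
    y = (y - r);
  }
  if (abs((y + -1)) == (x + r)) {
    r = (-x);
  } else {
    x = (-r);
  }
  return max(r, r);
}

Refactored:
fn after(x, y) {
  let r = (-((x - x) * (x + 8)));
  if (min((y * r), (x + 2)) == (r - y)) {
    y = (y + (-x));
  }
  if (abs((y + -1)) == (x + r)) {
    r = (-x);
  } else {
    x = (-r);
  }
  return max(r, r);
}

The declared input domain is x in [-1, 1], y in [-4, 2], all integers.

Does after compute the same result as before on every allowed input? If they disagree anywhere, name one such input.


These are not equivalent — on x=1, y=0 the outputs split (-1 vs 0).
before: r := 0 | (min((y * r), (x + 2)) == (r - y)): true | y := 0 | (abs((y + -1)) == (x + r)): true | r := -1 | result -1
after: r := 0 | (min((y * r), (x + 2)) == (r - y)): true | y := -1 | (abs((y + -1)) == (x + r)): false | x := 0 | result 0
verdict: not equivalent; witness: x=1, y=0


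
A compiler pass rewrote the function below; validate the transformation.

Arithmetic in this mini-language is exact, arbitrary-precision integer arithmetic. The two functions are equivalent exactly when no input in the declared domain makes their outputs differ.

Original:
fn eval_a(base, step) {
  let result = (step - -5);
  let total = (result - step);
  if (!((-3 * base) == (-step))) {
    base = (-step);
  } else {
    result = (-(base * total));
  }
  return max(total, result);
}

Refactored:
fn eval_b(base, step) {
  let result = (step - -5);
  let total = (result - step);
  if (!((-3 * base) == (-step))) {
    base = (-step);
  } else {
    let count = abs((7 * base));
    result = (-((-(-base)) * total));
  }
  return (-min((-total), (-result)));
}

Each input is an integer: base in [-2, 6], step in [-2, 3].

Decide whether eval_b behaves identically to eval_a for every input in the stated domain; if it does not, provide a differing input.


The two are interchangeable: min/max/abs usage differs, arithmetic usage differs, local variable names differ, constant usage differs, statement counts differ, and every declared input agrees.
Tracing base=2, step=-2: eval_a: result becomes 3; next total becomes 5; next (!((-3 * base) == (-step))) evaluates to true; next base becomes 2; next final value 5 | eval_b: result becomes 3; next total becomes 5; next (!((-3 * base) == (-step))) evaluates to true; next base becomes 2; next final value 5 — matching result 5.
An exhaustive pass over the 54 declared inputs shows identical outputs.
verdict: equivalent


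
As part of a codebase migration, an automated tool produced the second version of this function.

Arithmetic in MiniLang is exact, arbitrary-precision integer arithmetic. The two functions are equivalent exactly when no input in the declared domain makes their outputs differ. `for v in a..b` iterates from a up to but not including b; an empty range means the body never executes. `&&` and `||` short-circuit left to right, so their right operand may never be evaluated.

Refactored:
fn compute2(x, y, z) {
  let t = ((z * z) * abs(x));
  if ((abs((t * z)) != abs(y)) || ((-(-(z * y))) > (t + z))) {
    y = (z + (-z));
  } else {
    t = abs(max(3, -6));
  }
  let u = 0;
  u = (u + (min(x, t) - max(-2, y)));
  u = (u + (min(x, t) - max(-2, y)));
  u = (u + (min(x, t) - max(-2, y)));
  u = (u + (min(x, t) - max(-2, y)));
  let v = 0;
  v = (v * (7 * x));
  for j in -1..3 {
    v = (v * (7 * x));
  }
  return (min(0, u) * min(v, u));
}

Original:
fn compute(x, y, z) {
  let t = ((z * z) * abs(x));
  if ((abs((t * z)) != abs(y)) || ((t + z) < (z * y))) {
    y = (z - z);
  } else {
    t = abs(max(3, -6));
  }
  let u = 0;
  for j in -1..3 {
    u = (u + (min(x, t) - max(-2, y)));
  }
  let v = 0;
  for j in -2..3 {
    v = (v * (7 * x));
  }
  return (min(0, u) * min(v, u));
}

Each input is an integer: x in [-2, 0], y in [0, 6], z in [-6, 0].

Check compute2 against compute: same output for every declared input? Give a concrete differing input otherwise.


Reading the diff, among the changes: arithmetic usage differs; and min/max/abs usage differs; and statement counts differ; and constant usage differs; and loop structure differs; and comparison usage differs.
As a probe, take x=-1, y=1, z=-4: compute runs t=16, then ((abs((t * z)) != abs(y)) || ((t + z) < (z * y))) is true, then y=0, then u=0, then (j=-1), then u=-1, then (j=0), then u=-2, then (j=1), then u=-3, then (j=2), then u=-4, then v=0, then (j=-2), then v=0, then (j=-1), then v=0, then (j=0), then v=0, then (j=1), then v=0, then (j=2), then v=0, then returns 16; compute2 runs t=16, then ((abs((t * z)) != abs(y)) || ((-(-(z * y))) > (t + z))) is true, then y=0, then u=0, then u=-1, then u=-2, then u=-3, then u=-4, then v=0, then v=0, then (j=-1), then v=0, then (j=0), then v=0, then (j=1), then v=0, then (j=2), then v=0, then returns 16; both end at 16.
Sweeping the whole domain (147 inputs) finds no disagreement.
verdict: equivalent


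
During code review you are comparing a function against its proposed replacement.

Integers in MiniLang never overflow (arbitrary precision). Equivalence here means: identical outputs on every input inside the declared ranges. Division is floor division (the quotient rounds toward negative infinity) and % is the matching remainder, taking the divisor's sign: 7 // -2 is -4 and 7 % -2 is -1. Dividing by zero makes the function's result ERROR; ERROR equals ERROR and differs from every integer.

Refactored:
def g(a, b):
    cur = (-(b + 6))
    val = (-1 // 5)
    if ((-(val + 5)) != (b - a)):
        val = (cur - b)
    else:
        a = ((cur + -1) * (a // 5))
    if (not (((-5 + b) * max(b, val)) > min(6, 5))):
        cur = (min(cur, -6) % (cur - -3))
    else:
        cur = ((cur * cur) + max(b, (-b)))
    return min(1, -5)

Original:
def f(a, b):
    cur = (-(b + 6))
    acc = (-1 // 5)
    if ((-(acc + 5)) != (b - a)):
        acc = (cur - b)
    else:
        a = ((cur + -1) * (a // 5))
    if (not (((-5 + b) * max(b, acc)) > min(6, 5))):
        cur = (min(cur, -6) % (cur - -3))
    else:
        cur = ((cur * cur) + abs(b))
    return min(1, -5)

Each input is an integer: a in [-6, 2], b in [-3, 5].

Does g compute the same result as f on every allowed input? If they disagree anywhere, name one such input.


Behavior is preserved: although local variable names differ, min/max/abs usage differs, the outputs never diverge.
As a probe, take a=-5, b=3: f runs cur = -9; acc = -1; ((-(acc + 5)) != (b - a)) -> true; acc = -12; (not (((-5 + b) * max(b, acc)) > min(6, 5))) -> true; cur = -3; return -5; g runs cur = -9; val = -1; ((-(val + 5)) != (b - a)) -> true; val = -12; (not (((-5 + b) * max(b, val)) > min(6, 5))) -> true; cur = -3; return -5; both end at -5.
Checked all 81 inputs in the declared domain: the outputs agree on every one.
verdict: equivalent


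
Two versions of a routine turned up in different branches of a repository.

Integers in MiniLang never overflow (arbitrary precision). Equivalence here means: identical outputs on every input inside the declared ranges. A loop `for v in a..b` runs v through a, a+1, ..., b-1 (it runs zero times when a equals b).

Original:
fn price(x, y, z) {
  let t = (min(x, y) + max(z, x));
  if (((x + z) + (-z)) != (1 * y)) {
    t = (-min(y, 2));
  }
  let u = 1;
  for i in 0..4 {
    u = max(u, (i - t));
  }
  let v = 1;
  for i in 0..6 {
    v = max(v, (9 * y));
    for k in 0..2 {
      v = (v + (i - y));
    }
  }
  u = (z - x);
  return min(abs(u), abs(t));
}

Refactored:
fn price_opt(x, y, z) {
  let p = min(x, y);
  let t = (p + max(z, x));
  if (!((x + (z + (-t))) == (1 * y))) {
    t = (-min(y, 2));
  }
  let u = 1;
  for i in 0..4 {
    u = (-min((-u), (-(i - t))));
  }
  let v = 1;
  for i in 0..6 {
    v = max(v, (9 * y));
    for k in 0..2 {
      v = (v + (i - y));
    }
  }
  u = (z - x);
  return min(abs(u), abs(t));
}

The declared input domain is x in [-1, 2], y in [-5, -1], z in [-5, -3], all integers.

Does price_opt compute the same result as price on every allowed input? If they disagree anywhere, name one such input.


On input x=-1, y=-2, z=-4, price returns 2 while price_opt returns 3.
verdict: not equivalent; witness: x=-1, y=-2, z=-4


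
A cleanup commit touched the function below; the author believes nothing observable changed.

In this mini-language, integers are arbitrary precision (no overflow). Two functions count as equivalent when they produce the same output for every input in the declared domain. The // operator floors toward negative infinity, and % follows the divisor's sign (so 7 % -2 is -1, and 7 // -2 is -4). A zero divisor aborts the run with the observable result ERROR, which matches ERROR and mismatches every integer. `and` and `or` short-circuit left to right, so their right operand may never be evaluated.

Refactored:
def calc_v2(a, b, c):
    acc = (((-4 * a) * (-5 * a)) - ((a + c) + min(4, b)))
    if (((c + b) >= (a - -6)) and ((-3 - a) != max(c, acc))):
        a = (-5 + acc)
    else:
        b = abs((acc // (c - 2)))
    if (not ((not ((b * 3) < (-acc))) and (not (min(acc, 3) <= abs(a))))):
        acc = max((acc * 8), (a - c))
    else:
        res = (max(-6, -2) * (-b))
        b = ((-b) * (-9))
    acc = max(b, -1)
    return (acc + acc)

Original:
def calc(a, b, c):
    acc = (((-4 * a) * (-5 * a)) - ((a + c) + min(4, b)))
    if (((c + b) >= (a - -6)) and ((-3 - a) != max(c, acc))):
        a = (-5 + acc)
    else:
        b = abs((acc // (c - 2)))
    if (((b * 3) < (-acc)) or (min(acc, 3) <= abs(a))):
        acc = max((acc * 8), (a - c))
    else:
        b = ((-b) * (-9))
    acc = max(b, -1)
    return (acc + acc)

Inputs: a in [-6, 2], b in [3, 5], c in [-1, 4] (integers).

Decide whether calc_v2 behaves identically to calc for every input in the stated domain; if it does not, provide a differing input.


Changes here: arithmetic usage differs, and boolean connective usage differs, and constant usage differs, and min/max/abs usage differs, and statement counts differ, and local variable names differ; the full 162-point sweep finds no disagreement.
verdict: equivalent


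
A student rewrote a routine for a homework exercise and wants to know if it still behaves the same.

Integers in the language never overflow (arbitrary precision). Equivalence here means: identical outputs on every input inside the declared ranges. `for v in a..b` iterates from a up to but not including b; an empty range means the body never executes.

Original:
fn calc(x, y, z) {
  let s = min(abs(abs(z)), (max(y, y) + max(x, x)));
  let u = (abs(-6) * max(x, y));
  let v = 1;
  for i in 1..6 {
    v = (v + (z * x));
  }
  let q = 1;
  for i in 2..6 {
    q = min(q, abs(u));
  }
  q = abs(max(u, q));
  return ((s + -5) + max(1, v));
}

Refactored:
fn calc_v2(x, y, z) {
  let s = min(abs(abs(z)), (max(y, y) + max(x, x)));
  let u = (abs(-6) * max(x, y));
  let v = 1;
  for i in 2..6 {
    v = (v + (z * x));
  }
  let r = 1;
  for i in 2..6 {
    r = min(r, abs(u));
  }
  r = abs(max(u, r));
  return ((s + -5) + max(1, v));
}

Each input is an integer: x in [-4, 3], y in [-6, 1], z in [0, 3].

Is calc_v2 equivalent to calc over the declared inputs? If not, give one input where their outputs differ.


Consider the input x=1, y=-6, z=1.
calc: s=-5, then u=6, then v=1, then (i=1), then v=2, then (i=2), then v=3, then (i=3), then v=4, then (i=4), then v=5, then (i=5), then v=6, then q=1, then (i=2), then q=1, then (i=3), then q=1, then (i=4), then q=1, then (i=5), then q=1, then q=6, then returns -4
calc_v2: s=-5, then u=6, then v=1, then (i=2), then v=2, then (i=3), then v=3, then (i=4), then v=4, then (i=5), then v=5, then r=1, then (i=2), then r=1, then (i=3), then r=1, then (i=4), then r=1, then (i=5), then r=1, then r=6, then returns -5
-4 != -5, so the rewrite changes behavior.
verdict: not equivalent; witness: x=1, y=-6, z=1


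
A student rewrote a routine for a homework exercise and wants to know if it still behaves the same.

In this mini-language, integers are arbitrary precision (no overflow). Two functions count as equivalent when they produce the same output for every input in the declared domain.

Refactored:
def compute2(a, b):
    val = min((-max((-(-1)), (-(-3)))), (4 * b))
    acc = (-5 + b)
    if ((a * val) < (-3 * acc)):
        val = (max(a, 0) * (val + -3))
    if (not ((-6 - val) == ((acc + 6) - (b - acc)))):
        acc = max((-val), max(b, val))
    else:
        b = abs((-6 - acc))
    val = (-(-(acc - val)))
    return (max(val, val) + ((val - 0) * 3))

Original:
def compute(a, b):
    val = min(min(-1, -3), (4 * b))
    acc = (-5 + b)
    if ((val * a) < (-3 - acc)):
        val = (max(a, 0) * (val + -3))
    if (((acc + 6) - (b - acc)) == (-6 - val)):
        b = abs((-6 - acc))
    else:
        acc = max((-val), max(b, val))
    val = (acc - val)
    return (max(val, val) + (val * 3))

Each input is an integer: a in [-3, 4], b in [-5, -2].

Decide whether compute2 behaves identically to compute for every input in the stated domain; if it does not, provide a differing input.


Evaluate both at a=-2, b=-2.
compute: val=-8, then acc=-7, then ((val * a) < (-3 - acc)) is false, then (((acc + 6) - (b - acc)) == (-6 - val)) is false, then acc=8, then val=16, then returns 64
compute2: val=-8, then acc=-7, then ((a * val) < (-3 * acc)) is true, then val=0, then (not ((-6 - val) == ((acc + 6) - (b - acc)))) is false, then b=1, then val=-7, then returns -28
64 != -28, so the rewrite changes behavior.
verdict: not equivalent; witness: a=-2, b=-2


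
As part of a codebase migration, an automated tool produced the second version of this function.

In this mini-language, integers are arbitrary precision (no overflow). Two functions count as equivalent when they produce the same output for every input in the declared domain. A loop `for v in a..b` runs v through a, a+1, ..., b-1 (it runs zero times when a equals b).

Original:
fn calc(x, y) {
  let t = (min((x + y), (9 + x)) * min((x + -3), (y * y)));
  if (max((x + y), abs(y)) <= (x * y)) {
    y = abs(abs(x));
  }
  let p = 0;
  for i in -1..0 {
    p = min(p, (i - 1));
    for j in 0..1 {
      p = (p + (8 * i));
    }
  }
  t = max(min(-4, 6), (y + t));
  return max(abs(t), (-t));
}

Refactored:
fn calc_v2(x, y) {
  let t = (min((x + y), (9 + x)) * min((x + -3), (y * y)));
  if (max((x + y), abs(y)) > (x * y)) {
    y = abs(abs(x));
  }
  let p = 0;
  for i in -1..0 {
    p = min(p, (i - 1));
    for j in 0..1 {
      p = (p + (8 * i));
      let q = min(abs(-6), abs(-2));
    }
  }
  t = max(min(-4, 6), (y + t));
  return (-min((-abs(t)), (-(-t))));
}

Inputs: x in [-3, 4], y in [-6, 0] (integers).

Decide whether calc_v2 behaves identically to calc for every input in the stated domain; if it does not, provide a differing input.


Run the pair on x=-3, y=-6.
calc: t becomes 54; next (max((x + y), abs(y)) <= (x * y)) evaluates to true; next y becomes 3; next p becomes 0; next at i=-1:; next p becomes -2; next at j=0:; next p becomes -10; next t becomes 57; next final value 57
calc_v2: t becomes 54; next (max((x + y), abs(y)) > (x * y)) evaluates to false; next p becomes 0; next at i=-1:; next p becomes -2; next at j=0:; next p becomes -10; next q becomes 2; next t becomes 48; next final value 48
57 != 48, so the rewrite changes behavior.
verdict: not equivalent; witness: x=-3, y=-6


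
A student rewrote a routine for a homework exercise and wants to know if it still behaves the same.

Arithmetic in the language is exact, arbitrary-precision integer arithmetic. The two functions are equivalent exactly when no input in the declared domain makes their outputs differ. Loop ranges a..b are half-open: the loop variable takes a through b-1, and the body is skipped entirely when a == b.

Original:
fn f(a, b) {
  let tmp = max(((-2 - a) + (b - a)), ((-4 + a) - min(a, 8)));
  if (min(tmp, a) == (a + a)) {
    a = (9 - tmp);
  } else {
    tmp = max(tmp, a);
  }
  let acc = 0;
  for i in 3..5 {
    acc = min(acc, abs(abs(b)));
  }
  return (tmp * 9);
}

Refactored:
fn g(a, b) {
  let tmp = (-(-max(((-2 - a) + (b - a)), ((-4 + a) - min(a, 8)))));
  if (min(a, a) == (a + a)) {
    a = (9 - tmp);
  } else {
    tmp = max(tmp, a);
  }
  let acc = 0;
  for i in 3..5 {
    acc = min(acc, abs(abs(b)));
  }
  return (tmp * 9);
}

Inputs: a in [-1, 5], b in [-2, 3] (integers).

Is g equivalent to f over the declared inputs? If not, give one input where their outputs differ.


a=-1, b=-2 yields -18 from f but -9 from g.
verdict: not equivalent; witness: a=-1, b=-2


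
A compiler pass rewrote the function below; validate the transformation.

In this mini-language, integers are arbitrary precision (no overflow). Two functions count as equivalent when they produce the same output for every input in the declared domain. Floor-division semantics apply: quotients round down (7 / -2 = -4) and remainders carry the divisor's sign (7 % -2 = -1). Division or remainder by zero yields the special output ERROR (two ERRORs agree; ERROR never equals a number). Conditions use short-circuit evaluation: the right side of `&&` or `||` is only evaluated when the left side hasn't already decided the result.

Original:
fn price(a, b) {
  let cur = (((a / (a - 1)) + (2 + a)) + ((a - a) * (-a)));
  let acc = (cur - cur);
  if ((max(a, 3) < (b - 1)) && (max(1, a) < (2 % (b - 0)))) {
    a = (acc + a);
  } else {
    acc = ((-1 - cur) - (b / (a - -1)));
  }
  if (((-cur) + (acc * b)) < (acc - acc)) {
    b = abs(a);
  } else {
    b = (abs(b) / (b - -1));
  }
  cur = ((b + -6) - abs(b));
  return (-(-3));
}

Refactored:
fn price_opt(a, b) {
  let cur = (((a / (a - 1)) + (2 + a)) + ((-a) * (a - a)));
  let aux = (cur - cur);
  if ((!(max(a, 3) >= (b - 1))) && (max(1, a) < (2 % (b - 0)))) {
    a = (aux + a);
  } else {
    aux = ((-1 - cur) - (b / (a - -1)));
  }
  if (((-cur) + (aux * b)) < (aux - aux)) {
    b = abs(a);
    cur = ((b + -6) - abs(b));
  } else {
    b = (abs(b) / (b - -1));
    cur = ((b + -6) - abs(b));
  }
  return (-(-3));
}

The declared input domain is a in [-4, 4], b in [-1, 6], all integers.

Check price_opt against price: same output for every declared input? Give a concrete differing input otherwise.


The two versions differ — the changes include boolean connective usage differs; and comparison usage differs; and min/max/abs usage differs; and local variable names differ; and arithmetic usage differs; and constant usage differs; and statement counts differ.
One worked example (a=3, b=5) — price: cur becomes 6; next acc becomes 0; next ((max(a, 3) < (b - 1)) && (max(1, a) < (2 % (b - 0)))) evaluates to false; next acc becomes -8; next (((-cur) + (acc * b)) < (acc - acc)) evaluates to true; next b becomes 3; next cur becomes -6; next final value 3; price_opt: cur becomes 6; next aux becomes 0; next ((!(max(a, 3) >= (b - 1))) && (max(1, a) < (2 % (b - 0)))) evaluates to false; next aux becomes -8; next (((-cur) + (aux * b)) < (aux - aux)) evaluates to true; next b becomes 3; next cur becomes -6; next final value 3; agreement on 3.
An exhaustive pass over the 72 declared inputs shows identical outputs.
verdict: equivalent


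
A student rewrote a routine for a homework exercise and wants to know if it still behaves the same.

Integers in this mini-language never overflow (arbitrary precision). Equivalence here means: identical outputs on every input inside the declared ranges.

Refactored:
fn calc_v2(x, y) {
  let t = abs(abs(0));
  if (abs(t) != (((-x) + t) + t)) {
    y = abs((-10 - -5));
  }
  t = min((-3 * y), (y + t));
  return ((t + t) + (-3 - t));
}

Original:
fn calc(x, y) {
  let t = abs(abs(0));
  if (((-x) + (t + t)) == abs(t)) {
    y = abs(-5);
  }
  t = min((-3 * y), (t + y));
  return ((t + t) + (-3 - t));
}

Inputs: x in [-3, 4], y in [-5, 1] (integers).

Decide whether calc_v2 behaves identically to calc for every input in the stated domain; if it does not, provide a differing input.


Evaluate both at x=-3, y=-5.
calc: t = 0; (((-x) + (t + t)) == abs(t)) -> false; t = -5; return -8
calc_v2: t = 0; (abs(t) != (((-x) + t) + t)) -> true; y = 5; t = -15; return -18
-8 and -18 differ, so these are not the same function on this domain.
verdict: not equivalent; witness: x=-3, y=-5


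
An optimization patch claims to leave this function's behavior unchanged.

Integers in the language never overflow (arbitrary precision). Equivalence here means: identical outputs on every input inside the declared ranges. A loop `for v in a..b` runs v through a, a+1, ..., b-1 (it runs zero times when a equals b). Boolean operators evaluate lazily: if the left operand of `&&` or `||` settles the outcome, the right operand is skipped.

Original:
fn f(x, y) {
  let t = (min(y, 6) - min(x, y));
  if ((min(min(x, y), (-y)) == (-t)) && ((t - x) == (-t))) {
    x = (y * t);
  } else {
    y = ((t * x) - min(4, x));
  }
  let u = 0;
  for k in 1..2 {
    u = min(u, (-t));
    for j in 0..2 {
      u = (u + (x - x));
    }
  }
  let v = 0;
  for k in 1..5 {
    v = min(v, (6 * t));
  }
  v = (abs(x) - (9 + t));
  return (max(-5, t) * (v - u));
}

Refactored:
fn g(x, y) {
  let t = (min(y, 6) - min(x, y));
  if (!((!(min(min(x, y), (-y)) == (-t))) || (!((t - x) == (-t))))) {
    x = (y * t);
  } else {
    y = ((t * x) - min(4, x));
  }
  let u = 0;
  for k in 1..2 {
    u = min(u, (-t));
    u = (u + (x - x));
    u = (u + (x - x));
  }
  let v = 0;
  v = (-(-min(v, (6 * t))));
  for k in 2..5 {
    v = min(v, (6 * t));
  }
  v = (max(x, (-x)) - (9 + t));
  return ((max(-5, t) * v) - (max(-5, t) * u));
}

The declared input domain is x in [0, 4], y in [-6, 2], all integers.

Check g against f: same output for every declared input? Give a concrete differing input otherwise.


The two versions differ — the changes include statement counts differ; boolean connective usage differs; loop structure differs; local variable names differ; constant usage differs; arithmetic usage differs; min/max/abs usage differs.
Spot check at x=1, y=-2 — f: t = 0; ((min(min(x, y), (-y)) == (-t)) && ((t - x) == (-t))) -> false; y = -1; u = 0; [k=1]; u = 0; [j=0]; u = 0; [j=1]; u = 0; v = 0; [k=1]; v = 0; [k=2]; v = 0; [k=3]; v = 0; [k=4]; v = 0; v = -8; return 0. g: t = 0; (!((!(min(min(x, y), (-y)) == (-t))) || (!((t - x) == (-t))))) -> false; y = -1; u = 0; [k=1]; u = 0; u = 0; u = 0; v = 0; v = 0; [k=2]; v = 0; [k=3]; v = 0; [k=4]; v = 0; v = -8; return 0. Both give 0.
Across all 45 domain points the two functions coincide.
verdict: equivalent


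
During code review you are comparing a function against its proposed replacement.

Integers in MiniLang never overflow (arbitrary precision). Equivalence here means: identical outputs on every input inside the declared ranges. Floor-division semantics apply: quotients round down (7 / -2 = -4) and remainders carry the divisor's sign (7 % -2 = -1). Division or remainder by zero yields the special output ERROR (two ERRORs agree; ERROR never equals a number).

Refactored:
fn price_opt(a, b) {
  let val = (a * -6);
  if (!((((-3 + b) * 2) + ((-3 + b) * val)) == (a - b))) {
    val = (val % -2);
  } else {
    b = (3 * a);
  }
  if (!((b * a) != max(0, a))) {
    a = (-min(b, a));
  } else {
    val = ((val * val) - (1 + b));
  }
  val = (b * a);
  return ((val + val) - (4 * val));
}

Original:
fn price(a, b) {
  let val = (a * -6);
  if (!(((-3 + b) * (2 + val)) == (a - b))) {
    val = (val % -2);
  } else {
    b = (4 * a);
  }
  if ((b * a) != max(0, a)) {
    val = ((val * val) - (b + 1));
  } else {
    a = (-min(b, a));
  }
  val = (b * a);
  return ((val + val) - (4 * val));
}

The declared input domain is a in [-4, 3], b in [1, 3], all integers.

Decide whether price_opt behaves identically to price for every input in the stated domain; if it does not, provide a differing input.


Try a=3, b=3.
price: val = -18; (!(((-3 + b) * (2 + val)) == (a - b))) -> false; b = 12; ((b * a) != max(0, a)) -> true; val = 311; val = 36; return -72
price_opt: val = -18; (!((((-3 + b) * 2) + ((-3 + b) * val)) == (a - b))) -> false; b = 9; (!((b * a) != max(0, a))) -> false; val = 314; val = 27; return -54
-72 vs -54 — the two versions disagree here.
verdict: not equivalent; witness: a=3, b=3


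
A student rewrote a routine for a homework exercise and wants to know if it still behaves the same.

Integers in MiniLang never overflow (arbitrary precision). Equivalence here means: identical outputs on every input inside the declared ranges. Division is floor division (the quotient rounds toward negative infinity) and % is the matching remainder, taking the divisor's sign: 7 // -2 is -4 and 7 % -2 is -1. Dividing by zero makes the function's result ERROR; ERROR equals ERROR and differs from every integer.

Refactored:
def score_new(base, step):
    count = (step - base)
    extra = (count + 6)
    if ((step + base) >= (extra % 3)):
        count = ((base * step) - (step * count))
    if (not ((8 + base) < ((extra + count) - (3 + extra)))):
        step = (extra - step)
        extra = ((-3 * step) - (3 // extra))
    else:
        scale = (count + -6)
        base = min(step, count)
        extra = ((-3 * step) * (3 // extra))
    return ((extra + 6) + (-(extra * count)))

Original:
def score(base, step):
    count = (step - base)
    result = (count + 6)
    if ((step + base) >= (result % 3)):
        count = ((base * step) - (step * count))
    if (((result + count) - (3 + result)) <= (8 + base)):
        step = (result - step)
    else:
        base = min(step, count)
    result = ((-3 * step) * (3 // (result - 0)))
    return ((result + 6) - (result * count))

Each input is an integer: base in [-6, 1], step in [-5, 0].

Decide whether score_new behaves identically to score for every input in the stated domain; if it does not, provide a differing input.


These are not equivalent — on base=-6, step=-4 the outputs split (6 vs 42).
score: count=2, then result=8, then ((step + base) >= (result % 3)) is false, then (((result + count) - (3 + result)) <= (8 + base)) is true, then step=12, then result=0, then returns 6
score_new: count=2, then extra=8, then ((step + base) >= (extra % 3)) is false, then (not ((8 + base) < ((extra + count) - (3 + extra)))) is true, then step=12, then extra=-36, then returns 42
verdict: not equivalent; witness: base=-6, step=-4


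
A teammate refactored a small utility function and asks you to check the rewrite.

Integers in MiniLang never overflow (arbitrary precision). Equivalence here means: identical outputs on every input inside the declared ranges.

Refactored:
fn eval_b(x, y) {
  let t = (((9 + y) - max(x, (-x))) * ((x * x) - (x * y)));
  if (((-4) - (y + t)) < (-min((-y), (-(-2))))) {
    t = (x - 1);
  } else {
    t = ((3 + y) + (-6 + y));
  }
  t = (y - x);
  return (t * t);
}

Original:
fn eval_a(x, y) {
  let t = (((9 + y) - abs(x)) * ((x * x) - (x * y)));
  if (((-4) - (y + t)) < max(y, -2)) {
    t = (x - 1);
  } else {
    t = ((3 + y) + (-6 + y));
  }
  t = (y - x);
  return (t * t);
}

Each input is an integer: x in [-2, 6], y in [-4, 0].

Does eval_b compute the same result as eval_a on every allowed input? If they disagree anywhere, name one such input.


Differences: min/max/abs usage differs — yet all 45 inputs agree.
verdict: equivalent


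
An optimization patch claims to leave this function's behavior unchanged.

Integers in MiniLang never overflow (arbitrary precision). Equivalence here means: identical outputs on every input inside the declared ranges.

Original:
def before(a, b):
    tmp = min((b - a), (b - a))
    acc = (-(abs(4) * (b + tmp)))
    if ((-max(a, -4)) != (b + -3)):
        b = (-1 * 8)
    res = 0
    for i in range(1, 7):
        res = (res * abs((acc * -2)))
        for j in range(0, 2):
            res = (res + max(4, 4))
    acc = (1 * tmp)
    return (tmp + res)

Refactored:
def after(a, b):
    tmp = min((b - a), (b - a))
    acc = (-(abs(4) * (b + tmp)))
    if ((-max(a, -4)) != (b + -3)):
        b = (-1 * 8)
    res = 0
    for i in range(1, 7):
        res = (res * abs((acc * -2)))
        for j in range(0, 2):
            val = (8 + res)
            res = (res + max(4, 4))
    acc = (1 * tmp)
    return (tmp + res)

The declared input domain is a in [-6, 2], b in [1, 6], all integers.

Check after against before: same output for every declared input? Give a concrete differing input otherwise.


Differences: statement counts differ, plus local variable names differ, plus arithmetic usage differs, plus constant usage differs — yet all 54 inputs agree.
verdict: equivalent


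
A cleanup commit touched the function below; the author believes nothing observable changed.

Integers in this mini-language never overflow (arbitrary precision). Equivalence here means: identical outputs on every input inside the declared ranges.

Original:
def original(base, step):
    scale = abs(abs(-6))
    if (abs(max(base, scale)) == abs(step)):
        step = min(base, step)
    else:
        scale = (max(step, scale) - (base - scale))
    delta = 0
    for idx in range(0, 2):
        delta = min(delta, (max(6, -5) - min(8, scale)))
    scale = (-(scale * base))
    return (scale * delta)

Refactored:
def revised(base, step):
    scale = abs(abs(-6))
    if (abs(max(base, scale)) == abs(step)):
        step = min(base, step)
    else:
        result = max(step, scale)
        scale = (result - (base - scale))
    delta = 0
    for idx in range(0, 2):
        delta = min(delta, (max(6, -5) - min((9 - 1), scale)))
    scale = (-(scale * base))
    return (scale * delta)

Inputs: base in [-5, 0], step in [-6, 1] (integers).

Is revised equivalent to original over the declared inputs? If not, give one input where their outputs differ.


Reading the diff, among the changes: constant usage differs, statement counts differ, arithmetic usage differs, local variable names differ.
Spot check at base=-3, step=-3 — original: scale becomes 6; next (abs(max(base, scale)) == abs(step)) evaluates to false; next scale becomes 15; next delta becomes 0; next at idx=0:; next delta becomes -2; next at idx=1:; next delta becomes -2; next scale becomes 45; next final value -90. revised: scale becomes 6; next (abs(max(base, scale)) == abs(step)) evaluates to false; next result becomes 6; next scale becomes 15; next delta becomes 0; next at idx=0:; next delta becomes -2; next at idx=1:; next delta becomes -2; next scale becomes 45; next final value -90. Both give -90.
Sweeping the whole domain (48 inputs) finds no disagreement.
verdict: equivalent


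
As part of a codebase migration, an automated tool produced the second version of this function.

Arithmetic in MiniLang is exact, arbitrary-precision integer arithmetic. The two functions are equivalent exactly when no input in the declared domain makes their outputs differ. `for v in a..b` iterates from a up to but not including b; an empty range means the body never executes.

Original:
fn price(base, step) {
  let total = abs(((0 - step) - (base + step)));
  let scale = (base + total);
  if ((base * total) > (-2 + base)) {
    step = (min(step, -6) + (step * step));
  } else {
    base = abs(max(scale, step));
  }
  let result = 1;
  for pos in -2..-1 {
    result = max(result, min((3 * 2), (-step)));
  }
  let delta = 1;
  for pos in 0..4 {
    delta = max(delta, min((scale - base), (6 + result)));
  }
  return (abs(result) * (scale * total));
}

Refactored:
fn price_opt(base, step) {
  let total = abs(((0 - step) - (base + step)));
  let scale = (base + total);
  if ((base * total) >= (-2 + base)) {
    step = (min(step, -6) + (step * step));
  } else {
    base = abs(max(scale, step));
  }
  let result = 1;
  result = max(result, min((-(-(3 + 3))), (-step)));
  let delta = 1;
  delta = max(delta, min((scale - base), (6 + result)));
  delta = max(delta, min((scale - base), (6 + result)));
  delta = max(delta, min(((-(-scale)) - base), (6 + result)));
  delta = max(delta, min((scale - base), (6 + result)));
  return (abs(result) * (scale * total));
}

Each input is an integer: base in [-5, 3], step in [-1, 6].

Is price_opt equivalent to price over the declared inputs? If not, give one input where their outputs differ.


The rewrite breaks on base=-1, step=-1, where the results are 6 and 30.
price: total becomes 3; next scale becomes 2; next ((base * total) > (-2 + base)) evaluates to false; next base becomes 2; next result becomes 1; next at pos=-2:; next result becomes 1; next delta becomes 1; next at pos=0:; next delta becomes 1; next at pos=1:; next delta becomes 1; next at pos=2:; next delta becomes 1; next at pos=3:; next delta becomes 1; next final value 6
price_opt: total becomes 3; next scale becomes 2; next ((base * total) >= (-2 + base)) evaluates to true; next step becomes -5; next result becomes 1; next result becomes 5; next delta becomes 1; next delta becomes 3; next delta becomes 3; next delta becomes 3; next delta becomes 3; next final value 30
verdict: not equivalent; witness: base=-1, step=-1


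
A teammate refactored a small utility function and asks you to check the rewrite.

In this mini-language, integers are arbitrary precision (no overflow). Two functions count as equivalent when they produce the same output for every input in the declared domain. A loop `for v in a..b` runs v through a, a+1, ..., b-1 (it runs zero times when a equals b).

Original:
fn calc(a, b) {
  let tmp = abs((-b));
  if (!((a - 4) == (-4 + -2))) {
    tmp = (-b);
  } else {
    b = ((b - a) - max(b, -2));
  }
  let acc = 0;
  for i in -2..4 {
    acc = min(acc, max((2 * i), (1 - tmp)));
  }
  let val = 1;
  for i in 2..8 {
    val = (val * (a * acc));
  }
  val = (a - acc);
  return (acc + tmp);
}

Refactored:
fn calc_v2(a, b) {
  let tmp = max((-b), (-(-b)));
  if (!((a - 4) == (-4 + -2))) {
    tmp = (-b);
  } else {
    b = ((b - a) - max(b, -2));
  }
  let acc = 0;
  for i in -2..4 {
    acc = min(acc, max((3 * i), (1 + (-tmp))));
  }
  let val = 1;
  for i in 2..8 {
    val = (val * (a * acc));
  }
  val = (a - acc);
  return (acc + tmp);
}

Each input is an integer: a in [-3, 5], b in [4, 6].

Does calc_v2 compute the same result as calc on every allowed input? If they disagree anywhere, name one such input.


On input a=-2, b=6, calc returns 2 while calc_v2 returns 1.
verdict: not equivalent; witness: a=-2, b=6


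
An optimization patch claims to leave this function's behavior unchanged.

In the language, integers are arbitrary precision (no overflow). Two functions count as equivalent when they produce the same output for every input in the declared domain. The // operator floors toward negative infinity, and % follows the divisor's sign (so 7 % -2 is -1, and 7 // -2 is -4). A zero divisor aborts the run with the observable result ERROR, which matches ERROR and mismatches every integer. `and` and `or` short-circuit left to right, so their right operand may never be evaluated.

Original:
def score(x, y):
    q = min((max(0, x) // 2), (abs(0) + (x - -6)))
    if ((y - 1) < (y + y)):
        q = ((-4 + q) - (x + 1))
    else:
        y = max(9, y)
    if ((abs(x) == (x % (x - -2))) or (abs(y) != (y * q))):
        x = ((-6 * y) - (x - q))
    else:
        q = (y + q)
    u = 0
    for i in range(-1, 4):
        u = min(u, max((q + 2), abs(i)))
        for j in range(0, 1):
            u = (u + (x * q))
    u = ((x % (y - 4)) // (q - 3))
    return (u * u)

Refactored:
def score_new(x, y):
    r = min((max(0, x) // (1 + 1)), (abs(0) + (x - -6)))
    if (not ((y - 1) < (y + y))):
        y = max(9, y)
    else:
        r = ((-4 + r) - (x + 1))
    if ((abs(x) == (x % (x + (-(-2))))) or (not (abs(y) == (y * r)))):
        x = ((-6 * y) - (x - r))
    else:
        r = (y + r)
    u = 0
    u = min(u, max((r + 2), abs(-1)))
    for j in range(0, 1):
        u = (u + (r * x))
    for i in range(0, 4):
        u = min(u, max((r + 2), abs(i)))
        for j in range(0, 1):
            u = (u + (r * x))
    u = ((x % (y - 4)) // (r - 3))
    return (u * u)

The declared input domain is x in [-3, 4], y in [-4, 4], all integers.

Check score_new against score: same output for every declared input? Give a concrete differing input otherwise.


Behavior is preserved: although comparison usage differs, loop structure differs, arithmetic usage differs, local variable names differ, min/max/abs usage differs, boolean connective usage differs, statement counts differ, constant usage differs, the outputs never diverge.
One worked example (x=-2, y=2) — score: q := 0 | ((y - 1) < (y + y)): true | q := -3 | divide-by-zero, output ERROR; score_new: r := 0 | (not ((y - 1) < (y + y))): false | r := -3 | divide-by-zero, output ERROR; agreement on ERROR.
Checked all 72 inputs in the declared domain: the outputs agree on every one.
verdict: equivalent


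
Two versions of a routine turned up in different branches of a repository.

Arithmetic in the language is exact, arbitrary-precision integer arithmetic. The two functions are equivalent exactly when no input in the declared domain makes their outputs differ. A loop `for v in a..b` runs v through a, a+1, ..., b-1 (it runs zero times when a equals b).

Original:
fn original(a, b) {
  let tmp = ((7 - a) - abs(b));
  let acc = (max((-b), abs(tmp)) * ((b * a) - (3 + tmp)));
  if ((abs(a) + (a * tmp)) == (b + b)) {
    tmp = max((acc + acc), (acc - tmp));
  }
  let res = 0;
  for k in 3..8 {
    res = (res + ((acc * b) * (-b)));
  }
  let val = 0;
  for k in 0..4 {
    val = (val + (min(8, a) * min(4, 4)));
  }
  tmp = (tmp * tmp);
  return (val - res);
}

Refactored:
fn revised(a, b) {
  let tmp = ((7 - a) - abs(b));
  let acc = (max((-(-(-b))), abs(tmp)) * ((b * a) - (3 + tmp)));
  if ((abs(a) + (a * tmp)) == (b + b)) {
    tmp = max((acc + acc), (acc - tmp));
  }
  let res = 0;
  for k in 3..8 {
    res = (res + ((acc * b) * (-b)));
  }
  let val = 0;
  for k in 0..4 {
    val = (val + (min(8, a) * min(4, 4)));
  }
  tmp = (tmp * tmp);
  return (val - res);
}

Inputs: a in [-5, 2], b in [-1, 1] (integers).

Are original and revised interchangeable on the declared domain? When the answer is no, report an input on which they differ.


Side by side, the visible changes include: same computation, different form.
One worked example (a=1, b=0) — original: tmp becomes 6; next acc becomes -54; next ((abs(a) + (a * tmp)) == (b + b)) evaluates to false; next res becomes 0; next at k=3:; next res becomes 0; next at k=4:; next res becomes 0; next at k=5:; next res becomes 0; next at k=6:; next res becomes 0; next at k=7:; next res becomes 0; next val becomes 0; next at k=0:; next val becomes 4; next at k=1:; next val becomes 8; next at k=2:; next val becomes 12; next at k=3:; next val becomes 16; next tmp becomes 36; next final value 16; revised: tmp becomes 6; next acc becomes -54; next ((abs(a) + (a * tmp)) == (b + b)) evaluates to false; next res becomes 0; next at k=3:; next res becomes 0; next at k=4:; next res becomes 0; next at k=5:; next res becomes 0; next at k=6:; next res becomes 0; next at k=7:; next res becomes 0; next val becomes 0; next at k=0:; next val becomes 4; next at k=1:; next val becomes 8; next at k=2:; next val becomes 12; next at k=3:; next val becomes 16; next tmp becomes 36; next final value 16; agreement on 16.
Every one of the 24 inputs gives matching results.
verdict: equivalent
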